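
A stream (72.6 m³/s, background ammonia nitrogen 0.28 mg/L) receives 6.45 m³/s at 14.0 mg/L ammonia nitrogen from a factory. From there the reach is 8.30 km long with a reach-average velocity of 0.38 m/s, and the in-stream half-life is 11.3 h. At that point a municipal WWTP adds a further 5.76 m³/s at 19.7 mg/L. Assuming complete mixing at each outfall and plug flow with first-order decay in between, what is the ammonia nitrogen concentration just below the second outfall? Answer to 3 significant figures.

Mixed concentration C = ΣQC/ΣQ = (72.60·0.2800 + 6.450·14.00) / 79.05 = 110.6/79.05 = 1.399 mg/L; combined flow 79.05 m³/s.
Travel time t = 8.30·1000 / 0.38 = 21840 s = 6.067 h.
Half-life 11.3 h → k = ln 2 / 11.3 = 0.06134 h⁻¹ = 1.472 d⁻¹.
Decay over the reach: 1.399·exp(−kt) = 1.399·0.6892 = 0.9646 mg/L.
Second outfall: C = (79.05·0.9646 + 5.760·19.70)/84.81 = 2.237 mg/L.

2.24 mg/L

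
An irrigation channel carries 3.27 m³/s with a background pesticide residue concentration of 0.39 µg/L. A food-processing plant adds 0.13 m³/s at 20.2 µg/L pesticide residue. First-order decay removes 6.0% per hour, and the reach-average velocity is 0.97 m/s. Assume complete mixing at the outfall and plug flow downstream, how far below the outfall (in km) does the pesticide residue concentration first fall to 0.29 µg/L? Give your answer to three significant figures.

Mass balance: C = (3.270·0.3900 + 0.1300·20.20) / 3.400 = 3.901/3.400 = 1.147 µg/L.
6.0%/h lost → k = −ln(1 − 0.06) = 0.06188 h⁻¹.
Set 1.147·exp(−k·t) = 0.29 → t = ln(1.147/0.29)/k = 80020 s = 22.23 h.
Distance = v·t = 0.97·80020 = 77620 m = 77.62 km.

77.6 km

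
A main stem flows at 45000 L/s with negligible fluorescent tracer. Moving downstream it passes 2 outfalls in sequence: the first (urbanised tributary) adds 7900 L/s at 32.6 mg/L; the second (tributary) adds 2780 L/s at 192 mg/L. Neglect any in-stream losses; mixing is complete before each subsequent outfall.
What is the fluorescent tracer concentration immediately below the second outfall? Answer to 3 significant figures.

14.2 mg/L

After outfall 1: Q = 45000 + 7900 = 52900 L/s; C = (45000·0 + 7900·32.60)/52900 = 4.868 mg/L.
After outfall 2: Q = 52900 + 2780 = 55680 L/s; C = (52900·4.868 + 2780·192.0)/55680 = 14.21 mg/L.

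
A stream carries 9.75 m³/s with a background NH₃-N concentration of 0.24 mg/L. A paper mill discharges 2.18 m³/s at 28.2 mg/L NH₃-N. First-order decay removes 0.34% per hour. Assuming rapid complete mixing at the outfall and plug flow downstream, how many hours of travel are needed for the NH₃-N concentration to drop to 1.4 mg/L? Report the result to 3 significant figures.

394 h

Mass balance: C = (9.750·0.2400 + 2.180·28.20) / 11.93 = 63.82/11.93 = 5.349 mg/L.
0.34%/h lost → k = −ln(1 − 0.0034) = 0.003406 h⁻¹.
5.349·exp(−k·t) = 1.4 → t = ln(5.349/1.4)/k = 1417000 s = 393.6 h.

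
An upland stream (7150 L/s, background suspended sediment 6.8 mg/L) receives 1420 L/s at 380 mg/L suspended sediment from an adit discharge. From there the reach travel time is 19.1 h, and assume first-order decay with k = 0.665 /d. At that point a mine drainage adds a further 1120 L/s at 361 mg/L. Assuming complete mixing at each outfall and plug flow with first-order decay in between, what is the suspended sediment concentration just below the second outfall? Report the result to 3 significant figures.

77.5 mg/L

Conservation of mass: C = (7150·6.800 + 1420·380.0) / 8570 = 588200/8570 = 68.64 mg/L; combined flow 8570 L/s.
First-order decay: C = 68.64·exp(−k·t) = 68.64·0.5891 = 40.43 mg/L.
Second outfall: C = (8570·40.43 + 1120·361.0)/9690 = 77.48 mg/L.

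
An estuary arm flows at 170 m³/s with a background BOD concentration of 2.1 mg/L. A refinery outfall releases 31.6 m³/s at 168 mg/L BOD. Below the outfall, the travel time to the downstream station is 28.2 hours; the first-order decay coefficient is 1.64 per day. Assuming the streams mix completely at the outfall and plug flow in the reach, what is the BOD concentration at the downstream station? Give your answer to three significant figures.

Conservation of mass: C = (170.0·2.100 + 31.60·168.0) / 201.6 = 5666/201.6 = 28.10 mg/L.
Applying C = C₀e^(−kt): 28.10 × 0.1456 = 4.092 mg/L.

4.09 mg/L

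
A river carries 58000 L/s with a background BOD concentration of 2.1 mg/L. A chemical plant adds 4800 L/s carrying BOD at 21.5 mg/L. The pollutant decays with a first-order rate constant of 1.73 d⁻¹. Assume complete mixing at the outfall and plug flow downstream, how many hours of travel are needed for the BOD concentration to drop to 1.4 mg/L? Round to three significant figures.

13.0 h

Mixed concentration C = ΣQC/ΣQ = (58000·2.100 + 4800·21.50) / 62800 = 225000/62800 = 3.583 mg/L.
3.583·exp(−k·t) = 1.4 → t = ln(3.583/1.4)/k = 46930 s = 13.04 h.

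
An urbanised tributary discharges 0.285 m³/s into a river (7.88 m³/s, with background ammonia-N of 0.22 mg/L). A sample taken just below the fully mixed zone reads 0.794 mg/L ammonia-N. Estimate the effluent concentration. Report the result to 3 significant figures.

16.7 mg/L

Mass balance: 7.880·0.2200 + 0.2850·Cₑ = 8.165·0.7940
→ Cₑ = (8.165·0.7940 − 7.880·0.2200) / 0.2850 = 16.66 mg/L.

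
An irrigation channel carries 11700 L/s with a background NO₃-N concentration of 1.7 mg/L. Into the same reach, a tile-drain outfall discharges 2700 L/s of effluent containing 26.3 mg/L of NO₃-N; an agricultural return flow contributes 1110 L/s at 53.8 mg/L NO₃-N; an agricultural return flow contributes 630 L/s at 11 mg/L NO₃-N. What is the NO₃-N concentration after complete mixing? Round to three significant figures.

9.76 mg/L

After mixing, C = (11700·1.700 + 2700·26.30 + 1110·53.80 + 630.0·11.00) / 16140 = 157500/16140 = 9.761 mg/L.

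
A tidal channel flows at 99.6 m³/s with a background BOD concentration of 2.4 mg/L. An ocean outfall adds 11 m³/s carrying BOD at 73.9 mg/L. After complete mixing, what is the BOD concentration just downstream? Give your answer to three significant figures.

Flow-weighted average: C = (99.60·2.400 + 11.00·73.90) / 110.6 = 1052/110.6 = 9.511 mg/L.

9.51 mg/L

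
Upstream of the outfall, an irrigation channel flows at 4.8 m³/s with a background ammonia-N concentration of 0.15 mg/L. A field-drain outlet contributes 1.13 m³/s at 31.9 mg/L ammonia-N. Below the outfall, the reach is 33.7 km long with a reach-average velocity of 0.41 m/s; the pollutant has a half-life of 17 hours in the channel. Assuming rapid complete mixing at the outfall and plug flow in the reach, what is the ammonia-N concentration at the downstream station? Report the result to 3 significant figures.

2.44 mg/L

Conservation of mass: C = (4.800·0.1500 + 1.130·31.90) / 5.930 = 36.77/5.930 = 6.200 mg/L.
Travel time t = 33.7·1000 / 0.41 = 82200 s = 22.83 h.
Half-life 17 h → k = ln 2 / 17 = 0.04077 h⁻¹ = 0.9786 d⁻¹.
First-order decay: C = 6.200·exp(−k·t) = 6.200·0.3942 = 2.444 mg/L.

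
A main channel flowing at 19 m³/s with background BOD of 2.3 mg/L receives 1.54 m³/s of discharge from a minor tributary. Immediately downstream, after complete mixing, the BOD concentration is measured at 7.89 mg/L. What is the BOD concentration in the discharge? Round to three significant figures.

76.9 mg/L

Mass balance: 19.00·2.300 + 1.540·Cₑ = 20.54·7.890
→ Cₑ = (20.54·7.890 − 19.00·2.300) / 1.540 = 76.86 mg/L.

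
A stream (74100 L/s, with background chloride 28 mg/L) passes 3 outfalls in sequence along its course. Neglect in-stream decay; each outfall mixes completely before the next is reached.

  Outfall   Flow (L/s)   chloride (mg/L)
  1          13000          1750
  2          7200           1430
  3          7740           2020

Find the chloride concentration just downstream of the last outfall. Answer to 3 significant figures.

Outfall 1: combined Q = 87100 L/s; C = (74100·28.00 + 13000·1750)/87100 = 285.0 mg/L.
Outfall 2: combined Q = 94300 L/s; C = (87100·285.0 + 7200·1430)/94300 = 372.4 mg/L.
Outfall 3: combined Q = 102000 L/s; C = (94300·372.4 + 7740·2020)/102000 = 497.4 mg/L.

497 mg/L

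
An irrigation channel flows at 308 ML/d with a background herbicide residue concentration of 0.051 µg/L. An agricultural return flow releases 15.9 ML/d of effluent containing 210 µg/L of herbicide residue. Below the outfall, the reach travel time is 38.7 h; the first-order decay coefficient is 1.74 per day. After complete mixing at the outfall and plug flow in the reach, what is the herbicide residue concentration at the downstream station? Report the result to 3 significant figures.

0.626 µg/L

Mass balance: C = (308.0·0.05100 + 15.90·210.0) / 323.9 = 3355/323.9 = 10.36 µg/L.
Applying C = C₀e^(−kt): 10.36 × 0.06046 = 0.6262 µg/L.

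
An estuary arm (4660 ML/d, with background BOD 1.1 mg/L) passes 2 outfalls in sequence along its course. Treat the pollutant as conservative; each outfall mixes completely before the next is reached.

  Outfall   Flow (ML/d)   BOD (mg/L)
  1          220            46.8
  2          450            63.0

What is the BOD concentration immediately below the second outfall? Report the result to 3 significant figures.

8.21 mg/L

Below outfall 1: Q → 4880 ML/d, C = (4660·1.100 + 220.0·46.80)/4880 = 3.160 mg/L.
Below outfall 2: Q → 5330 ML/d, C = (4880·3.160 + 450.0·63.00)/5330 = 8.212 mg/L.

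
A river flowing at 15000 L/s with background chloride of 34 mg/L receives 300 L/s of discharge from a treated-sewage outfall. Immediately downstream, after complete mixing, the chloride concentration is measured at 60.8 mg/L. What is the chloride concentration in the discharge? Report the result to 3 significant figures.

Mass balance: 15000·34.00 + 300.0·Cₑ = 15300·60.80
→ Cₑ = (15300·60.80 − 15000·34.00) / 300.0 = 1401 mg/L.

1400 mg/L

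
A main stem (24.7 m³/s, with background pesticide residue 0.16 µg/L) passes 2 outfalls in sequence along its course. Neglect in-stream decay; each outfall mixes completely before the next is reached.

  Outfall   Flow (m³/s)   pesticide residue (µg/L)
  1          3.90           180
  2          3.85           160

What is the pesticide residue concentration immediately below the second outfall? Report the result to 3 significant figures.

40.7 µg/L

After outfall 1: Q = 24.70 + 3.900 = 28.60 m³/s; C = (24.70·0.1600 + 3.900·180.0)/28.60 = 24.68 µg/L.
After outfall 2: Q = 28.60 + 3.850 = 32.45 m³/s; C = (28.60·24.68 + 3.850·160.0)/32.45 = 40.74 µg/L.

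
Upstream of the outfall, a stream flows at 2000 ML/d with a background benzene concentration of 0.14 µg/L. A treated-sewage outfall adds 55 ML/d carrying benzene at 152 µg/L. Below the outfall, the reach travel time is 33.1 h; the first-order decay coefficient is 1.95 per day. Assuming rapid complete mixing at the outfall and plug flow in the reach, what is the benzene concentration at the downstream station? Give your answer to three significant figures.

Mass balance: C = (2000·0.1400 + 55.00·152.0) / 2055 = 8640/2055 = 4.204 µg/L.
First-order decay: C = 4.204·exp(−k·t) = 4.204·0.06792 = 0.2856 µg/L.

0.286 µg/L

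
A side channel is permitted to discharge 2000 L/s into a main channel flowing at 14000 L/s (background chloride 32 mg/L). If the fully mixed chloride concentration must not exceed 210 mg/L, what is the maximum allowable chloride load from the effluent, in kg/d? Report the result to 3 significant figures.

252000 kg/d

Mass balance at the limit: 14000·32.00 + 2000·Cₑ = 16000·210 → Cₑ = 1456 mg/L.
2000 L/s = 2.000 m³/s. Load = 2.000 m³/s × 1456 g/m³ × 86 400 s/d = 251600 kg/d.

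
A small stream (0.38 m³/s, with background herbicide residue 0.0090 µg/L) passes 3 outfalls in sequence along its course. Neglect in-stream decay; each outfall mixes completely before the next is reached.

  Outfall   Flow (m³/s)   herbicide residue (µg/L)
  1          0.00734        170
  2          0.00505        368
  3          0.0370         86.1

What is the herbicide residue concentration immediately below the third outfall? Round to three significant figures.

Outfall 1: combined Q = 0.3873 m³/s; C = (0.3800·0.009000 + 0.007340·170.0)/0.3873 = 3.230 µg/L.
Outfall 2: combined Q = 0.3924 m³/s; C = (0.3873·3.230 + 0.005050·368.0)/0.3924 = 7.925 µg/L.
Outfall 3: combined Q = 0.4294 m³/s; C = (0.3924·7.925 + 0.03700·86.10)/0.4294 = 14.66 µg/L.

14.7 µg/L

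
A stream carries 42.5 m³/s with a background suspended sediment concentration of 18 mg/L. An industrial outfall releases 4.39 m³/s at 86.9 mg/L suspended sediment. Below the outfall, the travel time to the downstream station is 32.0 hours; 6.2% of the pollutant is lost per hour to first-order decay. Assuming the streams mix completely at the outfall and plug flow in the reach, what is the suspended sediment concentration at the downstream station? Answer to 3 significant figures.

Mass balance: C = (42.50·18.00 + 4.390·86.90) / 46.89 = 1146/46.89 = 24.45 mg/L.
6.2%/h lost → k = −ln(1 − 0.062) = 0.06401 h⁻¹.
First-order decay: C = 24.45·exp(−k·t) = 24.45·0.1290 = 3.153 mg/L.

3.15 mg/L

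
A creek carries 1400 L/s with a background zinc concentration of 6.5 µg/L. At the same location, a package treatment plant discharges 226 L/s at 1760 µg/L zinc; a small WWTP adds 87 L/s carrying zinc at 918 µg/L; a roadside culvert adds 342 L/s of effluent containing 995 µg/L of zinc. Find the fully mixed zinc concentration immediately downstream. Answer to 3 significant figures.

402 µg/L

Mass balance: C = (1400·6.500 + 226.0·1760 + 87.00·918.0 + 342.0·995.0) / 2055 = 827000/2055 = 402.4 µg/L.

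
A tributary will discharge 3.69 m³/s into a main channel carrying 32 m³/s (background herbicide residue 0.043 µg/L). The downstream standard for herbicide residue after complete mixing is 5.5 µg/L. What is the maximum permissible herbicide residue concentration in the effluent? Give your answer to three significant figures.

At the limit, (Qr·Cr + Qe·Cₑ)/(Qr + Qe) = 5.5:
Cₑ = (35.69·5.5 − 32.00·0.04300) / 3.690 = 52.82 µg/L.

52.8 µg/L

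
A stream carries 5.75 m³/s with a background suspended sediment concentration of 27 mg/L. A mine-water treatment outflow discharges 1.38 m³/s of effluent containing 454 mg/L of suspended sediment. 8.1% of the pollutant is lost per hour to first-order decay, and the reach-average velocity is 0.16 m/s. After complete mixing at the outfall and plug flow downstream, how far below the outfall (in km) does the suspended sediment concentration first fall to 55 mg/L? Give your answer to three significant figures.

4.70 km

Mixed concentration C = ΣQC/ΣQ = (5.750·27.00 + 1.380·454.0) / 7.130 = 781.8/7.130 = 109.6 mg/L.
8.1%/h lost → k = −ln(1 − 0.081) = 0.08447 h⁻¹.
Set 109.6·exp(−k·t) = 55 → t = ln(109.6/55)/k = 29400 s = 8.168 h.
Distance = v·t = 0.16·29400 = 4705 m = 4.705 km.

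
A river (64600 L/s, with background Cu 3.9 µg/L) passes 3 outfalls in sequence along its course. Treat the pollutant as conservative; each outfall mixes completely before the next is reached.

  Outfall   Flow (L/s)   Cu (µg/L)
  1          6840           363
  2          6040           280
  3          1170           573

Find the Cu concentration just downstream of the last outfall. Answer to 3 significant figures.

After outfall 1: Q = 64600 + 6840 = 71440 L/s; C = (64600·3.900 + 6840·363.0)/71440 = 38.28 µg/L.
After outfall 2: Q = 71440 + 6040 = 77480 L/s; C = (71440·38.28 + 6040·280.0)/77480 = 57.13 µg/L.
After outfall 3: Q = 77480 + 1170 = 78650 L/s; C = (77480·57.13 + 1170·573.0)/78650 = 64.80 µg/L.

64.8 µg/L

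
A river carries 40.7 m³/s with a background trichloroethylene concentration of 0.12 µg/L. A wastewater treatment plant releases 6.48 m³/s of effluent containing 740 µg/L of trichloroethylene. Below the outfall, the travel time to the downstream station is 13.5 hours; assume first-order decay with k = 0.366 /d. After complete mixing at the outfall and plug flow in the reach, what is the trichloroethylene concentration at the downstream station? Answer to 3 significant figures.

82.8 µg/L

Conservation of mass: C = (40.70·0.1200 + 6.480·740.0) / 47.18 = 4800/47.18 = 101.7 µg/L.
After decay, C = 101.7 × e^(−kt) = 101.7 × 0.8139 = 82.81 µg/L.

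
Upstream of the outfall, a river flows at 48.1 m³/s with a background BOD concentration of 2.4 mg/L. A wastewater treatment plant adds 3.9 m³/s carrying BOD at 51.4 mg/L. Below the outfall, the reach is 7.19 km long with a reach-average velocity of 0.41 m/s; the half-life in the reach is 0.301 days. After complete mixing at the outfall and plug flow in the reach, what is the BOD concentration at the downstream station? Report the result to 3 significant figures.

Flow-weighted average: C = (48.10·2.400 + 3.900·51.40) / 52.00 = 315.9/52.00 = 6.075 mg/L.
Travel time t = 7.19·1000 / 0.41 = 17540 s = 4.871 h.
Half-life 0.301 d → k = ln 2 / 0.301 = 2.303 d⁻¹.
Applying C = C₀e^(−kt): 6.075 × 0.6266 = 3.807 mg/L.

3.81 mg/L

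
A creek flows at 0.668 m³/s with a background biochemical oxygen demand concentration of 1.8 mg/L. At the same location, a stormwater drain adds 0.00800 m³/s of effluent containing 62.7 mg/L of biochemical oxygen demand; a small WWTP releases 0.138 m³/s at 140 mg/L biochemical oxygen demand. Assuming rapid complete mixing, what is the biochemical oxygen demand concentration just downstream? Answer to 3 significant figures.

25.8 mg/L

Mixed concentration C = ΣQC/ΣQ = (0.6680·1.800 + 0.008000·62.70 + 0.1380·140.0) / 0.8140 = 21.02/0.8140 = 25.83 mg/L.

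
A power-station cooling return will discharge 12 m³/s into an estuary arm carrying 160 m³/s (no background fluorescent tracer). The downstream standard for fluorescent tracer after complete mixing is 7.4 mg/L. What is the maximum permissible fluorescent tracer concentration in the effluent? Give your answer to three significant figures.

106 mg/L

At the limit, (Qr·Cr + Qe·Cₑ)/(Qr + Qe) = 7.4:
Cₑ = (172.0·7.4 − 160.0·0) / 12.00 = 106.1 mg/L.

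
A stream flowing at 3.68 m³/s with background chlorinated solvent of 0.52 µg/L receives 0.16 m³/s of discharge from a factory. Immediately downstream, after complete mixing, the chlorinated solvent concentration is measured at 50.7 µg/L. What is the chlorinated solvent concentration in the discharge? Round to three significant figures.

1200 µg/L

Mass balance: 3.680·0.5200 + 0.1600·Cₑ = 3.840·50.70
→ Cₑ = (3.840·50.70 − 3.680·0.5200) / 0.1600 = 1205 µg/L.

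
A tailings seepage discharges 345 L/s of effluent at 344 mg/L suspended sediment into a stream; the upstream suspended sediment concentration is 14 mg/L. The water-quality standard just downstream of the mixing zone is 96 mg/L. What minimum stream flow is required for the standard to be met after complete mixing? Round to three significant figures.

Set C_mix = 96: (Q·14.00 + 345.0·344.0) / (Q + 345.0) = 96
→ Q = 345.0·(344.0 − 96)/(96 − 14.00) = 1043 L/s.

1040 L/s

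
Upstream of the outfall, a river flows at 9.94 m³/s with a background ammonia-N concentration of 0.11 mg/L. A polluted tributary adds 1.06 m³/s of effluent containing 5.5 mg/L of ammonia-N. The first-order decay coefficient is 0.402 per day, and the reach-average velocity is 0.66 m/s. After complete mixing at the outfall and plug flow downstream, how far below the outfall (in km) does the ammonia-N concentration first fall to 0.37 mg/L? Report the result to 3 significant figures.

Mixed concentration C = ΣQC/ΣQ = (9.940·0.1100 + 1.060·5.500) / 11.00 = 6.923/11.00 = 0.6294 mg/L.
Set 0.6294·exp(−k·t) = 0.37 → t = ln(0.6294/0.37)/k = 114200 s = 31.72 h.
Distance = v·t = 0.66·114200 = 75360 m = 75.36 km.

75.4 km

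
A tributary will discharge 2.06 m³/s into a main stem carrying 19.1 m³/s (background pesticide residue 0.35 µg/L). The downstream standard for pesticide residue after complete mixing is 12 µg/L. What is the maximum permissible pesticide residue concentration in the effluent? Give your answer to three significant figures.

120 µg/L

At the limit, (Qr·Cr + Qe·Cₑ)/(Qr + Qe) = 12:
Cₑ = (21.16·12 − 19.10·0.3500) / 2.060 = 120.0 µg/L.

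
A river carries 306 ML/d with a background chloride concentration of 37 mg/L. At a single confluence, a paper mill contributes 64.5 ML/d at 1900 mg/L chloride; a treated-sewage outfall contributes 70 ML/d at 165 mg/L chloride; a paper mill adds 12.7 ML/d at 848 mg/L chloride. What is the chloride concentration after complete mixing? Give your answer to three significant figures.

Mass balance: C = (306.0·37.00 + 64.50·1900 + 70.00·165.0 + 12.70·848.0) / 453.2 = 156200/453.2 = 344.6 mg/L.

345 mg/L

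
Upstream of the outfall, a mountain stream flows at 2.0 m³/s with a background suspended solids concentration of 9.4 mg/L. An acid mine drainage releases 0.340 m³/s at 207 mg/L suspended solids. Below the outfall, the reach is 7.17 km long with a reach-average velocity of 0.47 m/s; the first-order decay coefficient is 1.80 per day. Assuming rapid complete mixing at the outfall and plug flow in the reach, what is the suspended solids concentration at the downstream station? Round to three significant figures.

Flow-weighted average: C = (2.000·9.400 + 0.3400·207.0) / 2.340 = 89.18/2.340 = 38.11 mg/L.
Travel time t = 7.17·1000 / 0.47 = 15260 s = 4.238 h.
After decay, C = 38.11 × e^(−kt) = 38.11 × 0.7277 = 27.73 mg/L.

27.7 mg/L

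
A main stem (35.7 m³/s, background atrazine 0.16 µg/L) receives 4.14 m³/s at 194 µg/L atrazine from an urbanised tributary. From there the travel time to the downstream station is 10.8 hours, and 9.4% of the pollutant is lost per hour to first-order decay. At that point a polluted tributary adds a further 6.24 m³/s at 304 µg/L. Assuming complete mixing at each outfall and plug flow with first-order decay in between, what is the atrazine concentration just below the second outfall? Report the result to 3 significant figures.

Mass balance: C = (35.70·0.1600 + 4.140·194.0) / 39.84 = 808.9/39.84 = 20.30 µg/L; combined flow 39.84 m³/s.
9.4%/h lost → k = −ln(1 − 0.094) = 0.09872 h⁻¹.
Applying C = C₀e^(−kt): 20.30 × 0.3443 = 6.991 µg/L.
Second outfall: C = (39.84·6.991 + 6.240·304.0)/46.08 = 47.21 µg/L.

47.2 µg/L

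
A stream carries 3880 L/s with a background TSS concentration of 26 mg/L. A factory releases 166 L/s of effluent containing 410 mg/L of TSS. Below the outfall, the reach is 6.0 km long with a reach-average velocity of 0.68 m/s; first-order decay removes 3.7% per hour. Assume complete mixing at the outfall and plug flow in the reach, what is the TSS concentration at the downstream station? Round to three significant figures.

Conservation of mass: C = (3880·26.00 + 166.0·410.0) / 4046 = 168900/4046 = 41.75 mg/L.
Travel time t = 6.0·1000 / 0.68 = 8824 s = 2.451 h.
3.7%/h lost → k = −ln(1 − 0.037) = 0.03770 h⁻¹.
Applying C = C₀e^(−kt): 41.75 × 0.9117 = 38.07 mg/L.

38.1 mg/L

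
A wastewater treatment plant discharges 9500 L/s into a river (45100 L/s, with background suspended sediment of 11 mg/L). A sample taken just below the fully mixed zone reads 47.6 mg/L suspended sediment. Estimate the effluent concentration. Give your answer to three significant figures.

221 mg/L

Mass balance: 45100·11.00 + 9500·Cₑ = 54600·47.60
→ Cₑ = (54600·47.60 − 45100·11.00) / 9500 = 221.4 mg/L.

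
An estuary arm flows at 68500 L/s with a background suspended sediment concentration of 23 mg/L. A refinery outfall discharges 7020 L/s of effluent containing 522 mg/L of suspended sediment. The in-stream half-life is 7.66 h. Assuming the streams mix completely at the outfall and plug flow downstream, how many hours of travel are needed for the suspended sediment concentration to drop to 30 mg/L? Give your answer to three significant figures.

9.27 h

Flow-weighted average: C = (68500·23.00 + 7020·522.0) / 75520 = 5240000/75520 = 69.38 mg/L.
Half-life 7.66 h → k = ln 2 / 7.66 = 0.09049 h⁻¹ = 2.172 d⁻¹.
69.38·exp(−k·t) = 30 → t = ln(69.38/30)/k = 33360 s = 9.266 h.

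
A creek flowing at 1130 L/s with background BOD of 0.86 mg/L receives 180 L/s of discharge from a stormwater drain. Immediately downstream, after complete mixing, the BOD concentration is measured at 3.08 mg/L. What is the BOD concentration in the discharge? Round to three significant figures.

Mass balance: 1130·0.8600 + 180.0·Cₑ = 1310·3.080
→ Cₑ = (1310·3.080 − 1130·0.8600) / 180.0 = 17.02 mg/L.

17.0 mg/L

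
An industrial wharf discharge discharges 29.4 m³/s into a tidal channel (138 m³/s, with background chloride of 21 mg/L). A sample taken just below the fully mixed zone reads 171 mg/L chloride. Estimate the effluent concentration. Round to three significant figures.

Mass balance: 138.0·21.00 + 29.40·Cₑ = 167.4·171.0
→ Cₑ = (167.4·171.0 − 138.0·21.00) / 29.40 = 875.1 mg/L.

875 mg/L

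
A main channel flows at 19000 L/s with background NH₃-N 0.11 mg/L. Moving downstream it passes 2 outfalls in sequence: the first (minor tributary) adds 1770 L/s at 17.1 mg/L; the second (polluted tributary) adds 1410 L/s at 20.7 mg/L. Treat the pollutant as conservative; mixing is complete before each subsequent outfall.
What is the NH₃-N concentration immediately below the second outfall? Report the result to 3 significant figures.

2.77 mg/L

Outfall 1: combined Q = 20770 L/s; C = (19000·0.1100 + 1770·17.10)/20770 = 1.558 mg/L.
Outfall 2: combined Q = 22180 L/s; C = (20770·1.558 + 1410·20.70)/22180 = 2.775 mg/L.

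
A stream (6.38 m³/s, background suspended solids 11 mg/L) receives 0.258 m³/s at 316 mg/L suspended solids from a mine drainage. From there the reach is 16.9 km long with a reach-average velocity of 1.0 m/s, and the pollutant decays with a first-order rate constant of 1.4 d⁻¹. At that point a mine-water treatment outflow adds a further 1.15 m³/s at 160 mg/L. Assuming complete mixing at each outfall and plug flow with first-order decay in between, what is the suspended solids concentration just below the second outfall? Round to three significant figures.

38.4 mg/L

Flow-weighted average: C = (6.380·11.00 + 0.2580·316.0) / 6.638 = 151.7/6.638 = 22.85 mg/L; combined flow 6.638 m³/s.
Travel time t = 16.9·1000 / 1.0 = 16900 s = 4.694 h.
Applying C = C₀e^(−kt): 22.85 × 0.7605 = 17.38 mg/L.
At the second outfall, C = (6.638·17.38 + 1.150·160.0) / (6.638 + 1.150) = 38.44 mg/L.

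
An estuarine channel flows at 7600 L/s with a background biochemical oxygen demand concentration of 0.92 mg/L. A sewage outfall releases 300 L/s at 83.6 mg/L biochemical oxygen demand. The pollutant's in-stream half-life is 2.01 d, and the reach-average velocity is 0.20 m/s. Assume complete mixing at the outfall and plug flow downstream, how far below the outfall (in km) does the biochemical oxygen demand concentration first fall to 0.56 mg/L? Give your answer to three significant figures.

Mass balance: C = (7600·0.9200 + 300.0·83.60) / 7900 = 32070/7900 = 4.060 mg/L.
Half-life 2.01 d → k = ln 2 / 2.01 = 0.3448 d⁻¹.
Set 4.060·exp(−k·t) = 0.56 → t = ln(4.060/0.56)/k = 496300 s = 137.9 h.
Distance = v·t = 0.20·496300 = 99260 m = 99.26 km.

99.3 km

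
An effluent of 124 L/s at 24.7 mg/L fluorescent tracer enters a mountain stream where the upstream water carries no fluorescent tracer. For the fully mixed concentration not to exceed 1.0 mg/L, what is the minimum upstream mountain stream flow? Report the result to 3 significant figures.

Set C_mix = 1.0: (Q·0 + 124.0·24.70) / (Q + 124.0) = 1.0
→ Q = 124.0·(24.70 − 1.0)/(1.0 − 0) = 2939 L/s.

2940 L/s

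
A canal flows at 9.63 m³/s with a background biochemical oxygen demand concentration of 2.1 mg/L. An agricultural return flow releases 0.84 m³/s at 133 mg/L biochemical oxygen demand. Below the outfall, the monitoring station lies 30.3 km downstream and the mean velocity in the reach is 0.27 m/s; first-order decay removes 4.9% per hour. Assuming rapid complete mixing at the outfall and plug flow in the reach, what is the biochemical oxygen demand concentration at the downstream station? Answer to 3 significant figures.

2.63 mg/L

Mass balance: C = (9.630·2.100 + 0.8400·133.0) / 10.47 = 131.9/10.47 = 12.60 mg/L.
Travel time t = 30.3·1000 / 0.27 = 112200 s = 31.17 h.
4.9%/h lost → k = −ln(1 − 0.049) = 0.05024 h⁻¹.
After decay, C = 12.60 × e^(−kt) = 12.60 × 0.2088 = 2.632 mg/L.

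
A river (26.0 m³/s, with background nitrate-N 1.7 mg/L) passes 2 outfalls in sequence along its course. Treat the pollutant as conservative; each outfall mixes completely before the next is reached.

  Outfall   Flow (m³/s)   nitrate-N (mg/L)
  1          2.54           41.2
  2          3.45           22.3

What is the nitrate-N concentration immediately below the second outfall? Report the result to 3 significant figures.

7.06 mg/L

Outfall 1: combined Q = 28.54 m³/s; C = (26.00·1.700 + 2.540·41.20)/28.54 = 5.215 mg/L.
Outfall 2: combined Q = 31.99 m³/s; C = (28.54·5.215 + 3.450·22.30)/31.99 = 7.058 mg/L.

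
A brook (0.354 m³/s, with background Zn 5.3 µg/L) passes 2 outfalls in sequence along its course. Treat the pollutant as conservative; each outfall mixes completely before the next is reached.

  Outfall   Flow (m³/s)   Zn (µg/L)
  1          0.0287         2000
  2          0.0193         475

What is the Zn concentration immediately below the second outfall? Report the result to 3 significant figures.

Below outfall 1: Q → 0.3827 m³/s, C = (0.3540·5.300 + 0.02870·2000)/0.3827 = 154.9 µg/L.
Below outfall 2: Q → 0.4020 m³/s, C = (0.3827·154.9 + 0.01930·475.0)/0.4020 = 170.3 µg/L.

170 µg/L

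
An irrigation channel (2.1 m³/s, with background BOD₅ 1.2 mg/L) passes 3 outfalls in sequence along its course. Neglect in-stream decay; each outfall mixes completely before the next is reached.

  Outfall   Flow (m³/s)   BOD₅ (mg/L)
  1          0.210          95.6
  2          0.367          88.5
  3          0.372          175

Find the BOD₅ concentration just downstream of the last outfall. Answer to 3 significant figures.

After outfall 1: Q = 2.100 + 0.2100 = 2.310 m³/s; C = (2.100·1.200 + 0.2100·95.60)/2.310 = 9.782 mg/L.
After outfall 2: Q = 2.310 + 0.3670 = 2.677 m³/s; C = (2.310·9.782 + 0.3670·88.50)/2.677 = 20.57 mg/L.
After outfall 3: Q = 2.677 + 0.3720 = 3.049 m³/s; C = (2.677·20.57 + 0.3720·175.0)/3.049 = 39.41 mg/L.

39.4 mg/L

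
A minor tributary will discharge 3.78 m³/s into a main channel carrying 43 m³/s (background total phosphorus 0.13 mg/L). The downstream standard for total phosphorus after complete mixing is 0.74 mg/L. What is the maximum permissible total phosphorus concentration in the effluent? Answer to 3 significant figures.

7.68 mg/L

At the limit, (Qr·Cr + Qe·Cₑ)/(Qr + Qe) = 0.74:
Cₑ = (46.78·0.74 − 43.00·0.1300) / 3.780 = 7.679 mg/L.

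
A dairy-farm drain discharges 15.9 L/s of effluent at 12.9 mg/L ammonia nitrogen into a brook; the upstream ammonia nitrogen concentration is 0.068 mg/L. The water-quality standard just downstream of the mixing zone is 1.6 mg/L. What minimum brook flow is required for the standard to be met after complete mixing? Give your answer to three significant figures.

117 L/s

Set C_mix = 1.6: (Q·0.06800 + 15.90·12.90) / (Q + 15.90) = 1.6
→ Q = 15.90·(12.90 − 1.6)/(1.6 − 0.06800) = 117.3 L/s.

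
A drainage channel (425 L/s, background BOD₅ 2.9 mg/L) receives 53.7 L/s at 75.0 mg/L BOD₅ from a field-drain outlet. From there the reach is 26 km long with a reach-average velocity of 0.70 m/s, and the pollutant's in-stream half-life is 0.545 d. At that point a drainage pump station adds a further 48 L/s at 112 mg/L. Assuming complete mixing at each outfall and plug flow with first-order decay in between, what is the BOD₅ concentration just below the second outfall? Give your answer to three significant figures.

After mixing, C = (425.0·2.900 + 53.70·75.00) / 478.7 = 5260/478.7 = 10.99 mg/L; combined flow 478.7 L/s.
Travel time t = 26·1000 / 0.70 = 37140 s = 10.32 h.
Half-life 0.545 d → k = ln 2 / 0.545 = 1.272 d⁻¹.
After decay, C = 10.99 × e^(−kt) = 10.99 × 0.5788 = 6.360 mg/L.
At the second outfall, C = (478.7·6.360 + 48.00·112.0) / (478.7 + 48.00) = 15.99 mg/L.

16.0 mg/L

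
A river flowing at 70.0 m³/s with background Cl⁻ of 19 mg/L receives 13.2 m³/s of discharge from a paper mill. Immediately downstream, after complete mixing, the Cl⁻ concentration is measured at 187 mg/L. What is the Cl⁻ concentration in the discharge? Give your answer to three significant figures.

Mass balance: 70.00·19.00 + 13.20·Cₑ = 83.20·187.0
→ Cₑ = (83.20·187.0 − 70.00·19.00) / 13.20 = 1078 mg/L.

1080 mg/L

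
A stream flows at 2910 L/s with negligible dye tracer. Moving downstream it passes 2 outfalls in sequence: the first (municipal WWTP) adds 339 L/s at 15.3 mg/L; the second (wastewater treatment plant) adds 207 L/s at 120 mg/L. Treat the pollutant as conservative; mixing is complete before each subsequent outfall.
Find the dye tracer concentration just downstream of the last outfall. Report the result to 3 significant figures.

Outfall 1: combined Q = 3249 L/s; C = (2910·0 + 339.0·15.30)/3249 = 1.596 mg/L.
Outfall 2: combined Q = 3456 L/s; C = (3249·1.596 + 207.0·120.0)/3456 = 8.688 mg/L.

8.69 mg/L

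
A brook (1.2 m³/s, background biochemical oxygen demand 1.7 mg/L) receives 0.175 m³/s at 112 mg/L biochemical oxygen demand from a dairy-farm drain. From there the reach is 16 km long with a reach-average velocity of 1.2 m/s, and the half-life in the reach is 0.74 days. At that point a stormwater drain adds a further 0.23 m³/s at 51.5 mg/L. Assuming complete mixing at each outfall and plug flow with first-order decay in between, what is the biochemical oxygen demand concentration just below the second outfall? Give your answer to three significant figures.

After mixing, C = (1.200·1.700 + 0.1750·112.0) / 1.375 = 21.64/1.375 = 15.74 mg/L; combined flow 1.375 m³/s.
Travel time t = 16·1000 / 1.2 = 13330 s = 3.704 h.
Half-life 0.74 d → k = ln 2 / 0.74 = 0.9367 d⁻¹.
First-order decay: C = 15.74·exp(−k·t) = 15.74·0.8654 = 13.62 mg/L.
At the second outfall, C = (1.375·13.62 + 0.2300·51.50) / (1.375 + 0.2300) = 19.05 mg/L.

19.0 mg/L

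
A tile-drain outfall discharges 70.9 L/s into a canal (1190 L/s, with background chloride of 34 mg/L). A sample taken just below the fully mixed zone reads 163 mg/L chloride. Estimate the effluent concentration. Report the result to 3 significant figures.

2330 mg/L

Mass balance: 1190·34.00 + 70.90·Cₑ = 1261·163.0
→ Cₑ = (1261·163.0 − 1190·34.00) / 70.90 = 2328 mg/L.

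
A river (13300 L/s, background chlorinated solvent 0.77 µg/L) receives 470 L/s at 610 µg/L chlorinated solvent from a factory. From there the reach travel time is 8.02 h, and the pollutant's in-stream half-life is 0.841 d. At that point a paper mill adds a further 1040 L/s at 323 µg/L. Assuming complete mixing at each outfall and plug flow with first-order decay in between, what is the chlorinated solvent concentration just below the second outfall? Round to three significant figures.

37.9 µg/L

Conservation of mass: C = (13300·0.7700 + 470.0·610.0) / 13770 = 296900/13770 = 21.56 µg/L; combined flow 13770 L/s.
Half-life 0.841 d → k = ln 2 / 0.841 = 0.8242 d⁻¹.
Decay over the reach: 21.56·exp(−kt) = 21.56·0.7593 = 16.37 µg/L.
Second outfall: C = (13770·16.37 + 1040·323.0)/14810 = 37.91 µg/L.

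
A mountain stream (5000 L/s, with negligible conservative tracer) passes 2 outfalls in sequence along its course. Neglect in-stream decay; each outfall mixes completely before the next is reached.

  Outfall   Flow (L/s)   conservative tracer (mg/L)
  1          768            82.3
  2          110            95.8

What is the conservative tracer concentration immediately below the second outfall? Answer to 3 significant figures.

Outfall 1: combined Q = 5768 L/s; C = (5000·0 + 768.0·82.30)/5768 = 10.96 mg/L.
Outfall 2: combined Q = 5878 L/s; C = (5768·10.96 + 110.0·95.80)/5878 = 12.55 mg/L.

12.5 mg/L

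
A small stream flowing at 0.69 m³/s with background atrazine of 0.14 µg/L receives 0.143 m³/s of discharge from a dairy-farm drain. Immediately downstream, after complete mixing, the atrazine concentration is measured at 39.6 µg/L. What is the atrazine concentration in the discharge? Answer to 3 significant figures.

Mass balance: 0.6900·0.1400 + 0.1430·Cₑ = 0.8330·39.60
→ Cₑ = (0.8330·39.60 − 0.6900·0.1400) / 0.1430 = 230.0 µg/L.

230 µg/L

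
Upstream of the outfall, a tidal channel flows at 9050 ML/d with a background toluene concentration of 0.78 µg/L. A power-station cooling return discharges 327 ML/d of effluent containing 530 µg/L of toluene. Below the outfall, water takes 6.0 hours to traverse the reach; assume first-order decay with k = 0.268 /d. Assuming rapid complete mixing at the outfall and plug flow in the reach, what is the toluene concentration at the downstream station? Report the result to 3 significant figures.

After mixing, C = (9050·0.7800 + 327.0·530.0) / 9377 = 180400/9377 = 19.24 µg/L.
First-order decay: C = 19.24·exp(−k·t) = 19.24·0.9352 = 17.99 µg/L.

18.0 µg/L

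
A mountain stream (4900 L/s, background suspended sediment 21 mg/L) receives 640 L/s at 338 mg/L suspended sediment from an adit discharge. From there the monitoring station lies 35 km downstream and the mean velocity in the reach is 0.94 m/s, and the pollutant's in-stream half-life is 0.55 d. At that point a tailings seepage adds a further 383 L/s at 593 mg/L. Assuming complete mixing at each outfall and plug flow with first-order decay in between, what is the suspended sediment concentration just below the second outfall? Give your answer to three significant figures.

69.7 mg/L

After mixing, C = (4900·21.00 + 640.0·338.0) / 5540 = 319200/5540 = 57.62 mg/L; combined flow 5540 L/s.
Travel time t = 35·1000 / 0.94 = 37230 s = 10.34 h.
Half-life 0.55 d → k = ln 2 / 0.55 = 1.260 d⁻¹.
First-order decay: C = 57.62·exp(−k·t) = 57.62·0.5809 = 33.47 mg/L.
At the second outfall, C = (5540·33.47 + 383.0·593.0) / (5540 + 383.0) = 69.65 mg/L.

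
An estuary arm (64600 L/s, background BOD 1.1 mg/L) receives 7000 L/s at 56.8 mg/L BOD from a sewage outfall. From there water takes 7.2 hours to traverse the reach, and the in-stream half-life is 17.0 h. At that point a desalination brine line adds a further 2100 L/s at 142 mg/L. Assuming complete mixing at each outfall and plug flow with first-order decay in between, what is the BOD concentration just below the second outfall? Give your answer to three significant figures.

After mixing, C = (64600·1.100 + 7000·56.80) / 71600 = 468700/71600 = 6.546 mg/L; combined flow 71600 L/s.
Half-life 17.0 h → k = ln 2 / 17.0 = 0.04077 h⁻¹ = 0.9786 d⁻¹.
Decay over the reach: 6.546·exp(−kt) = 6.546·0.7456 = 4.880 mg/L.
At the second outfall, C = (71600·4.880 + 2100·142.0) / (71600 + 2100) = 8.787 mg/L.

8.79 mg/L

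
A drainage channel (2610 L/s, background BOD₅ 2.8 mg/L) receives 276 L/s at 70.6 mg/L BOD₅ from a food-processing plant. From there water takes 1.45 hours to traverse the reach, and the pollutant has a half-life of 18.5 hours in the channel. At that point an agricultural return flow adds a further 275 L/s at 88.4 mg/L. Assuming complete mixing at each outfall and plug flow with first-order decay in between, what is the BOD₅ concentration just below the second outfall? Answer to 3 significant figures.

After mixing, C = (2610·2.800 + 276.0·70.60) / 2886 = 26790/2886 = 9.284 mg/L; combined flow 2886 L/s.
Half-life 18.5 h → k = ln 2 / 18.5 = 0.03747 h⁻¹ = 0.8992 d⁻¹.
After decay, C = 9.284 × e^(−kt) = 9.284 × 0.9471 = 8.793 mg/L.
At the second outfall, C = (2886·8.793 + 275.0·88.40) / (2886 + 275.0) = 15.72 mg/L.

15.7 mg/L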